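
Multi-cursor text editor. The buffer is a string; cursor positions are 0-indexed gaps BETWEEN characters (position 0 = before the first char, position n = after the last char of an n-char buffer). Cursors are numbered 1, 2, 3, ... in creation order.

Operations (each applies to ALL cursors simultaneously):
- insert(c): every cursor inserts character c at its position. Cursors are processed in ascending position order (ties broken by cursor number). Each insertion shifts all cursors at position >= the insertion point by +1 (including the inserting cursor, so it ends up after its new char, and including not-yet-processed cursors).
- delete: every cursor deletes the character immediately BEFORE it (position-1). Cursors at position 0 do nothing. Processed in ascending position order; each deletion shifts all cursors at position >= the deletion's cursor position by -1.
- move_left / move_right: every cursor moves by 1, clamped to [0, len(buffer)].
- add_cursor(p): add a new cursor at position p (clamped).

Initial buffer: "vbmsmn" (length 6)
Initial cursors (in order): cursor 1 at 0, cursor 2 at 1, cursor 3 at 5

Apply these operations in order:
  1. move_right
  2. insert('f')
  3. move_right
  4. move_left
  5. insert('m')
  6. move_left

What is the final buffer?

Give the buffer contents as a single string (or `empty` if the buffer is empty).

Answer: vfmbfmmsmnmf

Derivation:
After op 1 (move_right): buffer="vbmsmn" (len 6), cursors c1@1 c2@2 c3@6, authorship ......
After op 2 (insert('f')): buffer="vfbfmsmnf" (len 9), cursors c1@2 c2@4 c3@9, authorship .1.2....3
After op 3 (move_right): buffer="vfbfmsmnf" (len 9), cursors c1@3 c2@5 c3@9, authorship .1.2....3
After op 4 (move_left): buffer="vfbfmsmnf" (len 9), cursors c1@2 c2@4 c3@8, authorship .1.2....3
After op 5 (insert('m')): buffer="vfmbfmmsmnmf" (len 12), cursors c1@3 c2@6 c3@11, authorship .11.22....33
After op 6 (move_left): buffer="vfmbfmmsmnmf" (len 12), cursors c1@2 c2@5 c3@10, authorship .11.22....33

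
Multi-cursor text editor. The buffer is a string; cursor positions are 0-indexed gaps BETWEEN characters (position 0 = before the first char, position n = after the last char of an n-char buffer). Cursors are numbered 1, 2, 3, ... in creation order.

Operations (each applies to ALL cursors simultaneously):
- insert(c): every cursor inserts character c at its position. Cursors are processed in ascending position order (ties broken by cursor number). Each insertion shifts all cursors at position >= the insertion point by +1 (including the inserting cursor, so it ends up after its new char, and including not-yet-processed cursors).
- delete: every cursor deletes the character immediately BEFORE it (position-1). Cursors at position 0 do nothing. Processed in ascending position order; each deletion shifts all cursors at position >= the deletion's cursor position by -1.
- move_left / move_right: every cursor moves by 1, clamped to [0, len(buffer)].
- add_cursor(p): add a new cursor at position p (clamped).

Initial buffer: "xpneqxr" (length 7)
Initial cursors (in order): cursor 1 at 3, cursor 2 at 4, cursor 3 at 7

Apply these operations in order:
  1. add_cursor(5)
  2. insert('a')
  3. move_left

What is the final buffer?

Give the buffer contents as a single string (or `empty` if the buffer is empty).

Answer: xpnaeaqaxra

Derivation:
After op 1 (add_cursor(5)): buffer="xpneqxr" (len 7), cursors c1@3 c2@4 c4@5 c3@7, authorship .......
After op 2 (insert('a')): buffer="xpnaeaqaxra" (len 11), cursors c1@4 c2@6 c4@8 c3@11, authorship ...1.2.4..3
After op 3 (move_left): buffer="xpnaeaqaxra" (len 11), cursors c1@3 c2@5 c4@7 c3@10, authorship ...1.2.4..3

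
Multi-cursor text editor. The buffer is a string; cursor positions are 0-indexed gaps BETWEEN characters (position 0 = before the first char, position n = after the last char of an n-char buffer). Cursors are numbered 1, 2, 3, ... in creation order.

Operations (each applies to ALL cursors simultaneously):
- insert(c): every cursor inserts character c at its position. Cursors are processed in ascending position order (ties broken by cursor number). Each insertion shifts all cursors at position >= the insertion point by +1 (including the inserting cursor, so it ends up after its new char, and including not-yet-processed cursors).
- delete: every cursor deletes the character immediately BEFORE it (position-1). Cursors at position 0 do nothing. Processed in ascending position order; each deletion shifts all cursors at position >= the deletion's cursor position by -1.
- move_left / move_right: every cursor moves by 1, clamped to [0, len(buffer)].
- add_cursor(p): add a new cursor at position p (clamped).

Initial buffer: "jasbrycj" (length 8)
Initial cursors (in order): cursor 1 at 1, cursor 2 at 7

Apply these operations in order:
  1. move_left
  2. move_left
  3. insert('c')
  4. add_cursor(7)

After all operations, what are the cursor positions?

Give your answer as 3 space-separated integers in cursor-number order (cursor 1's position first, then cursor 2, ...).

After op 1 (move_left): buffer="jasbrycj" (len 8), cursors c1@0 c2@6, authorship ........
After op 2 (move_left): buffer="jasbrycj" (len 8), cursors c1@0 c2@5, authorship ........
After op 3 (insert('c')): buffer="cjasbrcycj" (len 10), cursors c1@1 c2@7, authorship 1.....2...
After op 4 (add_cursor(7)): buffer="cjasbrcycj" (len 10), cursors c1@1 c2@7 c3@7, authorship 1.....2...

Answer: 1 7 7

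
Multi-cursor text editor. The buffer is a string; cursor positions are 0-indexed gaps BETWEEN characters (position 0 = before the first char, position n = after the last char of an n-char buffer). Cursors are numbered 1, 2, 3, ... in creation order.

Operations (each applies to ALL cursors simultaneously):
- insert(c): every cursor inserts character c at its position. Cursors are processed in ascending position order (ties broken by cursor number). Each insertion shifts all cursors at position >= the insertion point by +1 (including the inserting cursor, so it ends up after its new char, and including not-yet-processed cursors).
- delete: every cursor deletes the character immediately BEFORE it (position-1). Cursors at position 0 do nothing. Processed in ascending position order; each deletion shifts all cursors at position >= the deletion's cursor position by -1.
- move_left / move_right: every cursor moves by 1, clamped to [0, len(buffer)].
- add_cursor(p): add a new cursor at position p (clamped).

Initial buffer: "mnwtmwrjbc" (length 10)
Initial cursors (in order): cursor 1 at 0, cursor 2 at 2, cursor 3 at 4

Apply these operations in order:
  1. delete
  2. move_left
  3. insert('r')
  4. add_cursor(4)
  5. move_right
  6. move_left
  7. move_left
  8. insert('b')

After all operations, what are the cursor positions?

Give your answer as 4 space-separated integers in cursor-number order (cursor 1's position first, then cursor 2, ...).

Answer: 3 3 7 7

Derivation:
After op 1 (delete): buffer="mwmwrjbc" (len 8), cursors c1@0 c2@1 c3@2, authorship ........
After op 2 (move_left): buffer="mwmwrjbc" (len 8), cursors c1@0 c2@0 c3@1, authorship ........
After op 3 (insert('r')): buffer="rrmrwmwrjbc" (len 11), cursors c1@2 c2@2 c3@4, authorship 12.3.......
After op 4 (add_cursor(4)): buffer="rrmrwmwrjbc" (len 11), cursors c1@2 c2@2 c3@4 c4@4, authorship 12.3.......
After op 5 (move_right): buffer="rrmrwmwrjbc" (len 11), cursors c1@3 c2@3 c3@5 c4@5, authorship 12.3.......
After op 6 (move_left): buffer="rrmrwmwrjbc" (len 11), cursors c1@2 c2@2 c3@4 c4@4, authorship 12.3.......
After op 7 (move_left): buffer="rrmrwmwrjbc" (len 11), cursors c1@1 c2@1 c3@3 c4@3, authorship 12.3.......
After op 8 (insert('b')): buffer="rbbrmbbrwmwrjbc" (len 15), cursors c1@3 c2@3 c3@7 c4@7, authorship 1122.343.......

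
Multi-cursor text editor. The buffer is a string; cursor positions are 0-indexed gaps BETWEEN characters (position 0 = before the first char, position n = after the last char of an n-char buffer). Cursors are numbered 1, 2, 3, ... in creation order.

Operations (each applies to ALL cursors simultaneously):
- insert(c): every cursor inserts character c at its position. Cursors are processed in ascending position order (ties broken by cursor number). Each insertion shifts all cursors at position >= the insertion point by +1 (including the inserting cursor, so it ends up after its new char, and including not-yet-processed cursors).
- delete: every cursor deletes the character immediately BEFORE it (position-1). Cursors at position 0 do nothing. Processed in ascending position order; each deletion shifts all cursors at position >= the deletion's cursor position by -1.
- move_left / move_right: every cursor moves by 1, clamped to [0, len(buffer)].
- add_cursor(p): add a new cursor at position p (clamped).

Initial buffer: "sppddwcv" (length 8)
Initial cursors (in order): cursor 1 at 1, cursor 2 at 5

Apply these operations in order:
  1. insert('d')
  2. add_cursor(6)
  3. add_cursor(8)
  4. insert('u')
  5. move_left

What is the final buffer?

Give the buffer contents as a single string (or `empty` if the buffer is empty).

After op 1 (insert('d')): buffer="sdppdddwcv" (len 10), cursors c1@2 c2@7, authorship .1....2...
After op 2 (add_cursor(6)): buffer="sdppdddwcv" (len 10), cursors c1@2 c3@6 c2@7, authorship .1....2...
After op 3 (add_cursor(8)): buffer="sdppdddwcv" (len 10), cursors c1@2 c3@6 c2@7 c4@8, authorship .1....2...
After op 4 (insert('u')): buffer="sduppdduduwucv" (len 14), cursors c1@3 c3@8 c2@10 c4@12, authorship .11....322.4..
After op 5 (move_left): buffer="sduppdduduwucv" (len 14), cursors c1@2 c3@7 c2@9 c4@11, authorship .11....322.4..

Answer: sduppdduduwucv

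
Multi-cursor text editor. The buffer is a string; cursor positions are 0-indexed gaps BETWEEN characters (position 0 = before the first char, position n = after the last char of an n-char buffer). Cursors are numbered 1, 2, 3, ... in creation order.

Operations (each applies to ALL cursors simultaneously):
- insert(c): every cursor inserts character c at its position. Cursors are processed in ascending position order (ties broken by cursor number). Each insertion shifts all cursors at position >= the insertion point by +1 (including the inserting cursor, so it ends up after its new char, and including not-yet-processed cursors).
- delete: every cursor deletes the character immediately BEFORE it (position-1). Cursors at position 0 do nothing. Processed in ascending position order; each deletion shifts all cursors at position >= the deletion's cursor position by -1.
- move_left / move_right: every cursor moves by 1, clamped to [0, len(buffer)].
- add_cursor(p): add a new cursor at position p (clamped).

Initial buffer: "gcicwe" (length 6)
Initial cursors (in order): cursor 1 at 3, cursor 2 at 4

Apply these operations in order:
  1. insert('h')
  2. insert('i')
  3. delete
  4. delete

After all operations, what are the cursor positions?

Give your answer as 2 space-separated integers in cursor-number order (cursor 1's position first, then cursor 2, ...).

Answer: 3 4

Derivation:
After op 1 (insert('h')): buffer="gcihchwe" (len 8), cursors c1@4 c2@6, authorship ...1.2..
After op 2 (insert('i')): buffer="gcihichiwe" (len 10), cursors c1@5 c2@8, authorship ...11.22..
After op 3 (delete): buffer="gcihchwe" (len 8), cursors c1@4 c2@6, authorship ...1.2..
After op 4 (delete): buffer="gcicwe" (len 6), cursors c1@3 c2@4, authorship ......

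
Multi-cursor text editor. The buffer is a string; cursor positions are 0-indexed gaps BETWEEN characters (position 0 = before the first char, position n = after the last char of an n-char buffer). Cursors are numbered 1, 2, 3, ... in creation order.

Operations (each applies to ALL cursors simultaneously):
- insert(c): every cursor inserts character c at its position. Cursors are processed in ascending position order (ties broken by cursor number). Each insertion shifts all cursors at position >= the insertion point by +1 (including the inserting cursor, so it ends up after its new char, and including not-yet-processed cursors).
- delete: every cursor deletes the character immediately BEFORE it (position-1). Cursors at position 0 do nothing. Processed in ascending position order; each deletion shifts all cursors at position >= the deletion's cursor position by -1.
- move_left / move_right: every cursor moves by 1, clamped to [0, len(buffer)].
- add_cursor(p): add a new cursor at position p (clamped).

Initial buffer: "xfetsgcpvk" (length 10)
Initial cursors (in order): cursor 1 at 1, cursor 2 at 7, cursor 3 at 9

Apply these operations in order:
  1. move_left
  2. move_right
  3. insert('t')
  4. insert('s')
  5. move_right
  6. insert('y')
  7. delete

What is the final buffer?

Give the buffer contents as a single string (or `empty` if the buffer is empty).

After op 1 (move_left): buffer="xfetsgcpvk" (len 10), cursors c1@0 c2@6 c3@8, authorship ..........
After op 2 (move_right): buffer="xfetsgcpvk" (len 10), cursors c1@1 c2@7 c3@9, authorship ..........
After op 3 (insert('t')): buffer="xtfetsgctpvtk" (len 13), cursors c1@2 c2@9 c3@12, authorship .1......2..3.
After op 4 (insert('s')): buffer="xtsfetsgctspvtsk" (len 16), cursors c1@3 c2@11 c3@15, authorship .11......22..33.
After op 5 (move_right): buffer="xtsfetsgctspvtsk" (len 16), cursors c1@4 c2@12 c3@16, authorship .11......22..33.
After op 6 (insert('y')): buffer="xtsfyetsgctspyvtsky" (len 19), cursors c1@5 c2@14 c3@19, authorship .11.1.....22.2.33.3
After op 7 (delete): buffer="xtsfetsgctspvtsk" (len 16), cursors c1@4 c2@12 c3@16, authorship .11......22..33.

Answer: xtsfetsgctspvtsk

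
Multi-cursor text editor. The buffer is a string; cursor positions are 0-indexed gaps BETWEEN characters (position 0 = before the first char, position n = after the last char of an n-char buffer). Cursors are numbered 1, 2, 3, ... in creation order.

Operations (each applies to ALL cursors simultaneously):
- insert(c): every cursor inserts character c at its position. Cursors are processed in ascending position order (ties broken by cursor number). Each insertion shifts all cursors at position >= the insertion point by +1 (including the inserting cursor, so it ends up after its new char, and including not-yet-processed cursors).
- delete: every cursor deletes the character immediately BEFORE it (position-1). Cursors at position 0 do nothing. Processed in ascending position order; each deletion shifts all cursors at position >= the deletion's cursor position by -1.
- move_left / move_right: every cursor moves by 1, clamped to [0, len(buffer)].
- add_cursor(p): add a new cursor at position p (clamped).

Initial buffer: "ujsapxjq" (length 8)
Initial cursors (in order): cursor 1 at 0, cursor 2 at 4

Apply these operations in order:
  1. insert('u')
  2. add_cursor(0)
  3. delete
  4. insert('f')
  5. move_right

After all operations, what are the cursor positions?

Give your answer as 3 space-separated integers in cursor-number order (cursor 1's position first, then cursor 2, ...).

Answer: 3 8 3

Derivation:
After op 1 (insert('u')): buffer="uujsaupxjq" (len 10), cursors c1@1 c2@6, authorship 1....2....
After op 2 (add_cursor(0)): buffer="uujsaupxjq" (len 10), cursors c3@0 c1@1 c2@6, authorship 1....2....
After op 3 (delete): buffer="ujsapxjq" (len 8), cursors c1@0 c3@0 c2@4, authorship ........
After op 4 (insert('f')): buffer="ffujsafpxjq" (len 11), cursors c1@2 c3@2 c2@7, authorship 13....2....
After op 5 (move_right): buffer="ffujsafpxjq" (len 11), cursors c1@3 c3@3 c2@8, authorship 13....2....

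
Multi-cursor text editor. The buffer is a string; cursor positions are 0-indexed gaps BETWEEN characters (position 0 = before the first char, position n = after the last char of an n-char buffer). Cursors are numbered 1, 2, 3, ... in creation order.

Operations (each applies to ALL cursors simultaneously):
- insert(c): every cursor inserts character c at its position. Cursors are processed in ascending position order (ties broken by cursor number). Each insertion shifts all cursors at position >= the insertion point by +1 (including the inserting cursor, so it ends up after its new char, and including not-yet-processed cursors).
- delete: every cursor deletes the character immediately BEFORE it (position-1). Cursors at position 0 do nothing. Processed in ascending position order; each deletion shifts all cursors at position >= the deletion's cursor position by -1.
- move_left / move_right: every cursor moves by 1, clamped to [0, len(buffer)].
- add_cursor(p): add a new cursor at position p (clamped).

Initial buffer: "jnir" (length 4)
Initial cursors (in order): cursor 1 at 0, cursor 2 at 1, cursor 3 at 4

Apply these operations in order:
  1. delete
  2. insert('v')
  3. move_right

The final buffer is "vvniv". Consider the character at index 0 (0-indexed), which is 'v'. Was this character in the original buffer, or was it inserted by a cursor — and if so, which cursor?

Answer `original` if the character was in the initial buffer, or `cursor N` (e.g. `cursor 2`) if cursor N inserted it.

Answer: cursor 1

Derivation:
After op 1 (delete): buffer="ni" (len 2), cursors c1@0 c2@0 c3@2, authorship ..
After op 2 (insert('v')): buffer="vvniv" (len 5), cursors c1@2 c2@2 c3@5, authorship 12..3
After op 3 (move_right): buffer="vvniv" (len 5), cursors c1@3 c2@3 c3@5, authorship 12..3
Authorship (.=original, N=cursor N): 1 2 . . 3
Index 0: author = 1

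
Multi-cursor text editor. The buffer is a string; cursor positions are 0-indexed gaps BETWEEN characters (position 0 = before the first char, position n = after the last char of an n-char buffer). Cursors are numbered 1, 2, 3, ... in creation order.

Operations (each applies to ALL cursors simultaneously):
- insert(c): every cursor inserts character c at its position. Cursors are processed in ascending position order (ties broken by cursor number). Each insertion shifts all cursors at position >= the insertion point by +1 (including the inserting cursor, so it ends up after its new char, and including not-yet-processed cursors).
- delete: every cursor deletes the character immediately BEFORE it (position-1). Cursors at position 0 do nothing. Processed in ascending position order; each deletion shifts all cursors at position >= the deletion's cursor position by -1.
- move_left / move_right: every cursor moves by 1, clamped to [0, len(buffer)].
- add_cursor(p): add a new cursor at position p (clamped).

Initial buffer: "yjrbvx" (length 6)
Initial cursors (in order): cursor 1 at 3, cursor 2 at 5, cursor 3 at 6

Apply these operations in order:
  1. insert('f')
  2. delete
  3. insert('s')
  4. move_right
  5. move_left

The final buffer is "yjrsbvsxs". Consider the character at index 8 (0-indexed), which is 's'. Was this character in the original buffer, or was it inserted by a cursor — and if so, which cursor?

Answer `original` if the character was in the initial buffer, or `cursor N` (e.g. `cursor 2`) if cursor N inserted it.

Answer: cursor 3

Derivation:
After op 1 (insert('f')): buffer="yjrfbvfxf" (len 9), cursors c1@4 c2@7 c3@9, authorship ...1..2.3
After op 2 (delete): buffer="yjrbvx" (len 6), cursors c1@3 c2@5 c3@6, authorship ......
After op 3 (insert('s')): buffer="yjrsbvsxs" (len 9), cursors c1@4 c2@7 c3@9, authorship ...1..2.3
After op 4 (move_right): buffer="yjrsbvsxs" (len 9), cursors c1@5 c2@8 c3@9, authorship ...1..2.3
After op 5 (move_left): buffer="yjrsbvsxs" (len 9), cursors c1@4 c2@7 c3@8, authorship ...1..2.3
Authorship (.=original, N=cursor N): . . . 1 . . 2 . 3
Index 8: author = 3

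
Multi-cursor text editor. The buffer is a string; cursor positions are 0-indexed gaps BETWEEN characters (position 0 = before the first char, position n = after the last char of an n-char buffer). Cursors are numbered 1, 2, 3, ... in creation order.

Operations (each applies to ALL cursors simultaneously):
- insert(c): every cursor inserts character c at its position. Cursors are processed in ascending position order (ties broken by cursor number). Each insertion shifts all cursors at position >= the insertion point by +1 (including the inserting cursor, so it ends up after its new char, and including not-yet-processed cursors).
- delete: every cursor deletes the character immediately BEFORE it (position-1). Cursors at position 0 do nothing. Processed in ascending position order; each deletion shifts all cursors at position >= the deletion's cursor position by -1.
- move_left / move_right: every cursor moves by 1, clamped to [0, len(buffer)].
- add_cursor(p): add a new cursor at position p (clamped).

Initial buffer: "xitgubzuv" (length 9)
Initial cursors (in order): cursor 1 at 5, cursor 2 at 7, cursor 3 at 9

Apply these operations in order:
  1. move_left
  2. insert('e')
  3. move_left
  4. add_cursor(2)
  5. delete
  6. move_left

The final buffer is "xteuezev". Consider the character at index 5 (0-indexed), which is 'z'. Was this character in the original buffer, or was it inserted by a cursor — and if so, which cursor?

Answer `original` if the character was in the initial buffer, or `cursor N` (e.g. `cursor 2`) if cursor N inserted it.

Answer: original

Derivation:
After op 1 (move_left): buffer="xitgubzuv" (len 9), cursors c1@4 c2@6 c3@8, authorship .........
After op 2 (insert('e')): buffer="xitgeubezuev" (len 12), cursors c1@5 c2@8 c3@11, authorship ....1..2..3.
After op 3 (move_left): buffer="xitgeubezuev" (len 12), cursors c1@4 c2@7 c3@10, authorship ....1..2..3.
After op 4 (add_cursor(2)): buffer="xitgeubezuev" (len 12), cursors c4@2 c1@4 c2@7 c3@10, authorship ....1..2..3.
After op 5 (delete): buffer="xteuezev" (len 8), cursors c4@1 c1@2 c2@4 c3@6, authorship ..1.2.3.
After op 6 (move_left): buffer="xteuezev" (len 8), cursors c4@0 c1@1 c2@3 c3@5, authorship ..1.2.3.
Authorship (.=original, N=cursor N): . . 1 . 2 . 3 .
Index 5: author = original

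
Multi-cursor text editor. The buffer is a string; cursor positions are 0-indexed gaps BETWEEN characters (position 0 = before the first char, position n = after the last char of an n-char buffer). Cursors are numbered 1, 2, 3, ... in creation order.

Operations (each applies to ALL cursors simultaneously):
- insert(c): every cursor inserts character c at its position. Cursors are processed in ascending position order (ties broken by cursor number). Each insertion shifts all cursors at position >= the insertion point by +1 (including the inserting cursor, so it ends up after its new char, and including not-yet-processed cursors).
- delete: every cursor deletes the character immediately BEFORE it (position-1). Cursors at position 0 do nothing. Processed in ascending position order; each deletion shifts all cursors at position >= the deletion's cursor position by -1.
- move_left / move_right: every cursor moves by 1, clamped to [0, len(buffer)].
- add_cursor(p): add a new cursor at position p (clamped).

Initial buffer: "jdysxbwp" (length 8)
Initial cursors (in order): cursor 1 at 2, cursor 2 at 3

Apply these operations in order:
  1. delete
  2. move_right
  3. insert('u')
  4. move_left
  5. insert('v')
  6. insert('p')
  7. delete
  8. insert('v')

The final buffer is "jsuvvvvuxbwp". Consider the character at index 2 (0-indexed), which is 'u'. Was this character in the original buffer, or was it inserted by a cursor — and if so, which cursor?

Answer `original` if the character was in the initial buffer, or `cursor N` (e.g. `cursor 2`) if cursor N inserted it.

After op 1 (delete): buffer="jsxbwp" (len 6), cursors c1@1 c2@1, authorship ......
After op 2 (move_right): buffer="jsxbwp" (len 6), cursors c1@2 c2@2, authorship ......
After op 3 (insert('u')): buffer="jsuuxbwp" (len 8), cursors c1@4 c2@4, authorship ..12....
After op 4 (move_left): buffer="jsuuxbwp" (len 8), cursors c1@3 c2@3, authorship ..12....
After op 5 (insert('v')): buffer="jsuvvuxbwp" (len 10), cursors c1@5 c2@5, authorship ..1122....
After op 6 (insert('p')): buffer="jsuvvppuxbwp" (len 12), cursors c1@7 c2@7, authorship ..112122....
After op 7 (delete): buffer="jsuvvuxbwp" (len 10), cursors c1@5 c2@5, authorship ..1122....
After op 8 (insert('v')): buffer="jsuvvvvuxbwp" (len 12), cursors c1@7 c2@7, authorship ..112122....
Authorship (.=original, N=cursor N): . . 1 1 2 1 2 2 . . . .
Index 2: author = 1

Answer: cursor 1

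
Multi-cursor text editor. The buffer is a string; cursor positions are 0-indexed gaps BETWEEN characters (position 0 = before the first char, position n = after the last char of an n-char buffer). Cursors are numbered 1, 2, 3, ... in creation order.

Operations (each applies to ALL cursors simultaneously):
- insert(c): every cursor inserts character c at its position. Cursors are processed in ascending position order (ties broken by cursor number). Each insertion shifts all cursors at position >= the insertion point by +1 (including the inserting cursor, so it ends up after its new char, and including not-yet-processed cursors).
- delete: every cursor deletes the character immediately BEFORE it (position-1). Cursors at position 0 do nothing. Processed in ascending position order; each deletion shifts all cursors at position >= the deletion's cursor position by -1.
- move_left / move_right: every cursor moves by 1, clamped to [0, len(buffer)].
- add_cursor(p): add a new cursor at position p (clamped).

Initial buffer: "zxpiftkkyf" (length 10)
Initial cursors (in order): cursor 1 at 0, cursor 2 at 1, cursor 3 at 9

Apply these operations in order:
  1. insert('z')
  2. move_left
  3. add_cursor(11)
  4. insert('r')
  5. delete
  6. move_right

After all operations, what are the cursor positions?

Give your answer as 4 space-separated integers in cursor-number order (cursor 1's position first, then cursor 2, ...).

Answer: 1 3 12 12

Derivation:
After op 1 (insert('z')): buffer="zzzxpiftkkyzf" (len 13), cursors c1@1 c2@3 c3@12, authorship 1.2........3.
After op 2 (move_left): buffer="zzzxpiftkkyzf" (len 13), cursors c1@0 c2@2 c3@11, authorship 1.2........3.
After op 3 (add_cursor(11)): buffer="zzzxpiftkkyzf" (len 13), cursors c1@0 c2@2 c3@11 c4@11, authorship 1.2........3.
After op 4 (insert('r')): buffer="rzzrzxpiftkkyrrzf" (len 17), cursors c1@1 c2@4 c3@15 c4@15, authorship 11.22........343.
After op 5 (delete): buffer="zzzxpiftkkyzf" (len 13), cursors c1@0 c2@2 c3@11 c4@11, authorship 1.2........3.
After op 6 (move_right): buffer="zzzxpiftkkyzf" (len 13), cursors c1@1 c2@3 c3@12 c4@12, authorship 1.2........3.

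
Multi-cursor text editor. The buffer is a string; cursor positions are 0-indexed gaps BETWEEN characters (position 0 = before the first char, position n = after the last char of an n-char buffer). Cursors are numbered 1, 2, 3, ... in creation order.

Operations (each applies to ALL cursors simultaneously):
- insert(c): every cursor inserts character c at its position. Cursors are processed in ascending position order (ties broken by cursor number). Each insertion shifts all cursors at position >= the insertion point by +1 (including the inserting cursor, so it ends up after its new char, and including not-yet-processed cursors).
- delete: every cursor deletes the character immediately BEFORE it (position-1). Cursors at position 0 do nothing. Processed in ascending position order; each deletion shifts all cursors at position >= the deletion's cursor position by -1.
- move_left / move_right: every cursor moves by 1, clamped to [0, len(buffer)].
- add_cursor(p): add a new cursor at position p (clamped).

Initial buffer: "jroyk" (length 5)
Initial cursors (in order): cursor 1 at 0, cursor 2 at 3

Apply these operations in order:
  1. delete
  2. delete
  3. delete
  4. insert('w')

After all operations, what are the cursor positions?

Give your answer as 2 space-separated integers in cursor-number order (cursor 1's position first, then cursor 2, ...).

After op 1 (delete): buffer="jryk" (len 4), cursors c1@0 c2@2, authorship ....
After op 2 (delete): buffer="jyk" (len 3), cursors c1@0 c2@1, authorship ...
After op 3 (delete): buffer="yk" (len 2), cursors c1@0 c2@0, authorship ..
After op 4 (insert('w')): buffer="wwyk" (len 4), cursors c1@2 c2@2, authorship 12..

Answer: 2 2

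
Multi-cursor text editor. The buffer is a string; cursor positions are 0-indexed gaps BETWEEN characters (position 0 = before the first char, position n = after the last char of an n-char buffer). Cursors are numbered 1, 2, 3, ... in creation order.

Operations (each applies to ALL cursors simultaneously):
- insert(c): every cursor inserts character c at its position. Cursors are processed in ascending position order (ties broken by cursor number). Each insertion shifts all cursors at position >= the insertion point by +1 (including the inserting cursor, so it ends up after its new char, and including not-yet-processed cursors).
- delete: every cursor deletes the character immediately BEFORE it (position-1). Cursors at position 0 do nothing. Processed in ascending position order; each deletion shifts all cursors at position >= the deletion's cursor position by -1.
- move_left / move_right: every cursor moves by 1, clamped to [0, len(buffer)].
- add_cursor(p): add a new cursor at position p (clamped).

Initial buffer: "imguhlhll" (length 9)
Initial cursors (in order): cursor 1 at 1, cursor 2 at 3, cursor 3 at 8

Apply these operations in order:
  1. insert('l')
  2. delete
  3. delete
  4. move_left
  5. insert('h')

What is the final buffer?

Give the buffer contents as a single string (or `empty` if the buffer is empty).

Answer: hhmuhlhhl

Derivation:
After op 1 (insert('l')): buffer="ilmgluhlhlll" (len 12), cursors c1@2 c2@5 c3@11, authorship .1..2.....3.
After op 2 (delete): buffer="imguhlhll" (len 9), cursors c1@1 c2@3 c3@8, authorship .........
After op 3 (delete): buffer="muhlhl" (len 6), cursors c1@0 c2@1 c3@5, authorship ......
After op 4 (move_left): buffer="muhlhl" (len 6), cursors c1@0 c2@0 c3@4, authorship ......
After op 5 (insert('h')): buffer="hhmuhlhhl" (len 9), cursors c1@2 c2@2 c3@7, authorship 12....3..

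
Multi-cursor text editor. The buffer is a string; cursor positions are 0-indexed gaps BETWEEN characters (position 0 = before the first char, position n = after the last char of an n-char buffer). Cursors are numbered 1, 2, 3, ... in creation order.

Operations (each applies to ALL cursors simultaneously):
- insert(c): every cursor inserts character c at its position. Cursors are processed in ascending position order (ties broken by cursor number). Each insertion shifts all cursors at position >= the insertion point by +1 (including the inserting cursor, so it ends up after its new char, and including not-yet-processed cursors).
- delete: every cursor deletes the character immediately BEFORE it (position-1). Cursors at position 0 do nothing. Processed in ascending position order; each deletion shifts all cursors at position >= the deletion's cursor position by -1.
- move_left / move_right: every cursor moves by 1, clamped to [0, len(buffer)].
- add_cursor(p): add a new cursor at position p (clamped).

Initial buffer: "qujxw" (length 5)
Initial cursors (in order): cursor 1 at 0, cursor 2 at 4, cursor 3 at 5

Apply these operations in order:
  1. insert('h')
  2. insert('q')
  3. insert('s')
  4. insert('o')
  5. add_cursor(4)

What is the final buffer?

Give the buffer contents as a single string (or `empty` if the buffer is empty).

After op 1 (insert('h')): buffer="hqujxhwh" (len 8), cursors c1@1 c2@6 c3@8, authorship 1....2.3
After op 2 (insert('q')): buffer="hqqujxhqwhq" (len 11), cursors c1@2 c2@8 c3@11, authorship 11....22.33
After op 3 (insert('s')): buffer="hqsqujxhqswhqs" (len 14), cursors c1@3 c2@10 c3@14, authorship 111....222.333
After op 4 (insert('o')): buffer="hqsoqujxhqsowhqso" (len 17), cursors c1@4 c2@12 c3@17, authorship 1111....2222.3333
After op 5 (add_cursor(4)): buffer="hqsoqujxhqsowhqso" (len 17), cursors c1@4 c4@4 c2@12 c3@17, authorship 1111....2222.3333

Answer: hqsoqujxhqsowhqso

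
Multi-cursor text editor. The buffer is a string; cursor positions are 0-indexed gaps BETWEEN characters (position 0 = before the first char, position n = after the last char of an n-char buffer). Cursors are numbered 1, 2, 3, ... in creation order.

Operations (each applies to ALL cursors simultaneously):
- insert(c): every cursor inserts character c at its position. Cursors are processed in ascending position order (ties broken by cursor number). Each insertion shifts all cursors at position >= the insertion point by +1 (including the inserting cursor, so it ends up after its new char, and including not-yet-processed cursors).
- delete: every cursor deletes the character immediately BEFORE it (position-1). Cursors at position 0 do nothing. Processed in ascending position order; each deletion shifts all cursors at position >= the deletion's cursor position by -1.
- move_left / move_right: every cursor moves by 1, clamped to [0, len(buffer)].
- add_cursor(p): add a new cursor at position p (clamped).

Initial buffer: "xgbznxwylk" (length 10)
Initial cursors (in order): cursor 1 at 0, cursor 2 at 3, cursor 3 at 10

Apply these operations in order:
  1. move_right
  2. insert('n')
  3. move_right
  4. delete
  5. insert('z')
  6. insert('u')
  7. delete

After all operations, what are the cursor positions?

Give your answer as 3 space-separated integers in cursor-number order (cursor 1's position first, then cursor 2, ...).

After op 1 (move_right): buffer="xgbznxwylk" (len 10), cursors c1@1 c2@4 c3@10, authorship ..........
After op 2 (insert('n')): buffer="xngbznnxwylkn" (len 13), cursors c1@2 c2@6 c3@13, authorship .1...2......3
After op 3 (move_right): buffer="xngbznnxwylkn" (len 13), cursors c1@3 c2@7 c3@13, authorship .1...2......3
After op 4 (delete): buffer="xnbznxwylk" (len 10), cursors c1@2 c2@5 c3@10, authorship .1..2.....
After op 5 (insert('z')): buffer="xnzbznzxwylkz" (len 13), cursors c1@3 c2@7 c3@13, authorship .11..22.....3
After op 6 (insert('u')): buffer="xnzubznzuxwylkzu" (len 16), cursors c1@4 c2@9 c3@16, authorship .111..222.....33
After op 7 (delete): buffer="xnzbznzxwylkz" (len 13), cursors c1@3 c2@7 c3@13, authorship .11..22.....3

Answer: 3 7 13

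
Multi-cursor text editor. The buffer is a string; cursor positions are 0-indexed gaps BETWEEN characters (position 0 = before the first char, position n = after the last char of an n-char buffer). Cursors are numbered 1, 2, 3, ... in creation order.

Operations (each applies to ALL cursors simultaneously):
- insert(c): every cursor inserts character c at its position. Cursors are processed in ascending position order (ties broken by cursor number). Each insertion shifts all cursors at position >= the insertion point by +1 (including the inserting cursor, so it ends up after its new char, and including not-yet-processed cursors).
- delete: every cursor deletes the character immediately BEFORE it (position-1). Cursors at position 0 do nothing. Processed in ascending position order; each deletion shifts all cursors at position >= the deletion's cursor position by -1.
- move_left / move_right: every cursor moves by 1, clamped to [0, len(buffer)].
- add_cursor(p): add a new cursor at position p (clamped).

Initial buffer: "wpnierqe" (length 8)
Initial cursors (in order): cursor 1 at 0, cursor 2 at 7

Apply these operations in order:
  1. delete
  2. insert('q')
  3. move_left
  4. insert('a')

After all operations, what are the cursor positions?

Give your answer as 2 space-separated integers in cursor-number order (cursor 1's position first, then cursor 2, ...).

After op 1 (delete): buffer="wpniere" (len 7), cursors c1@0 c2@6, authorship .......
After op 2 (insert('q')): buffer="qwpnierqe" (len 9), cursors c1@1 c2@8, authorship 1......2.
After op 3 (move_left): buffer="qwpnierqe" (len 9), cursors c1@0 c2@7, authorship 1......2.
After op 4 (insert('a')): buffer="aqwpnieraqe" (len 11), cursors c1@1 c2@9, authorship 11......22.

Answer: 1 9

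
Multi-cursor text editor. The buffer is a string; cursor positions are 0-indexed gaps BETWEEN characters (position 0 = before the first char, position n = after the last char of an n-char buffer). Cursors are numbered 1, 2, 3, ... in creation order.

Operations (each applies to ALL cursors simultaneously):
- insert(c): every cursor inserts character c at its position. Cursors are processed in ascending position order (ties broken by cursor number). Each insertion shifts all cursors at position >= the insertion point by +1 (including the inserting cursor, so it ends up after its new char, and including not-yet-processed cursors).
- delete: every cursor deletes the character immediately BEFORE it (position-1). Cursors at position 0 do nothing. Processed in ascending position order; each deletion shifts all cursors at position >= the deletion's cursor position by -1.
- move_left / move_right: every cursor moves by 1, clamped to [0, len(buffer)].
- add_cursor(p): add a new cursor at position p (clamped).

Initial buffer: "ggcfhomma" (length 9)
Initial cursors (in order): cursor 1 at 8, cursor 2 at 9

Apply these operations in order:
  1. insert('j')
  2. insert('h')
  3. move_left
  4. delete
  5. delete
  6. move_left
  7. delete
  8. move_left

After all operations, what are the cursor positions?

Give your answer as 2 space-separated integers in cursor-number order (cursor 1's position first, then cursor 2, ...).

After op 1 (insert('j')): buffer="ggcfhommjaj" (len 11), cursors c1@9 c2@11, authorship ........1.2
After op 2 (insert('h')): buffer="ggcfhommjhajh" (len 13), cursors c1@10 c2@13, authorship ........11.22
After op 3 (move_left): buffer="ggcfhommjhajh" (len 13), cursors c1@9 c2@12, authorship ........11.22
After op 4 (delete): buffer="ggcfhommhah" (len 11), cursors c1@8 c2@10, authorship ........1.2
After op 5 (delete): buffer="ggcfhomhh" (len 9), cursors c1@7 c2@8, authorship .......12
After op 6 (move_left): buffer="ggcfhomhh" (len 9), cursors c1@6 c2@7, authorship .......12
After op 7 (delete): buffer="ggcfhhh" (len 7), cursors c1@5 c2@5, authorship .....12
After op 8 (move_left): buffer="ggcfhhh" (len 7), cursors c1@4 c2@4, authorship .....12

Answer: 4 4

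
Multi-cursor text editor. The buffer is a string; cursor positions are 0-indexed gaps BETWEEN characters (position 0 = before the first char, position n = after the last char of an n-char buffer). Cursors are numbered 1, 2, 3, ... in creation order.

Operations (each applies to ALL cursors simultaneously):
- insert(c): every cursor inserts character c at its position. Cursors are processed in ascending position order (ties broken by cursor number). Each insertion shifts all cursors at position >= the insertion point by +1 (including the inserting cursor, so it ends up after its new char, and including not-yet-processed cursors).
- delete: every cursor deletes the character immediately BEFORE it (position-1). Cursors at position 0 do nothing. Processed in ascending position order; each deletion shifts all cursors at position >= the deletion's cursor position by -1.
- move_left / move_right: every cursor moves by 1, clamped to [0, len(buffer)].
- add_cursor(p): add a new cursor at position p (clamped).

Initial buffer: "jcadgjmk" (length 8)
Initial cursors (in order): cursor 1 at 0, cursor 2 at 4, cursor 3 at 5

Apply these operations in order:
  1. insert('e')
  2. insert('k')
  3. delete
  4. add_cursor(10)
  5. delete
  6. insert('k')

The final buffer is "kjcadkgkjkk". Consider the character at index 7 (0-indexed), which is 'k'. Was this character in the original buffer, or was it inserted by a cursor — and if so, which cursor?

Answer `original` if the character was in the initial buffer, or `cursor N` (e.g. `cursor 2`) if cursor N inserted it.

After op 1 (insert('e')): buffer="ejcadegejmk" (len 11), cursors c1@1 c2@6 c3@8, authorship 1....2.3...
After op 2 (insert('k')): buffer="ekjcadekgekjmk" (len 14), cursors c1@2 c2@8 c3@11, authorship 11....22.33...
After op 3 (delete): buffer="ejcadegejmk" (len 11), cursors c1@1 c2@6 c3@8, authorship 1....2.3...
After op 4 (add_cursor(10)): buffer="ejcadegejmk" (len 11), cursors c1@1 c2@6 c3@8 c4@10, authorship 1....2.3...
After op 5 (delete): buffer="jcadgjk" (len 7), cursors c1@0 c2@4 c3@5 c4@6, authorship .......
After op 6 (insert('k')): buffer="kjcadkgkjkk" (len 11), cursors c1@1 c2@6 c3@8 c4@10, authorship 1....2.3.4.
Authorship (.=original, N=cursor N): 1 . . . . 2 . 3 . 4 .
Index 7: author = 3

Answer: cursor 3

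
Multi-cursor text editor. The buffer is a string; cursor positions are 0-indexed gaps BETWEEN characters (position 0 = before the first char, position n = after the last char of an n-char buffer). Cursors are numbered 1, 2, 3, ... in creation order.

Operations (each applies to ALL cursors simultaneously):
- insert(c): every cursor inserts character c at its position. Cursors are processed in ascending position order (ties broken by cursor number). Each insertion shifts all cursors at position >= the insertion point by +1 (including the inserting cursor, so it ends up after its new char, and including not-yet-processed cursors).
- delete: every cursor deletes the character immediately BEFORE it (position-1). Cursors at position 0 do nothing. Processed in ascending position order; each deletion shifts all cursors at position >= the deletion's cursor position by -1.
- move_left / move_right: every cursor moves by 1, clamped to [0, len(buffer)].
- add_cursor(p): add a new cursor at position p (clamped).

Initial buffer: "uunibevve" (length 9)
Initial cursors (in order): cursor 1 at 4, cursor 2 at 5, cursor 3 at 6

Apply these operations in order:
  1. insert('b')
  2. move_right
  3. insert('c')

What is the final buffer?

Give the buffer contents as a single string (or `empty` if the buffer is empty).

Answer: uunibbcbecbvcve

Derivation:
After op 1 (insert('b')): buffer="uunibbbebvve" (len 12), cursors c1@5 c2@7 c3@9, authorship ....1.2.3...
After op 2 (move_right): buffer="uunibbbebvve" (len 12), cursors c1@6 c2@8 c3@10, authorship ....1.2.3...
After op 3 (insert('c')): buffer="uunibbcbecbvcve" (len 15), cursors c1@7 c2@10 c3@13, authorship ....1.12.23.3..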